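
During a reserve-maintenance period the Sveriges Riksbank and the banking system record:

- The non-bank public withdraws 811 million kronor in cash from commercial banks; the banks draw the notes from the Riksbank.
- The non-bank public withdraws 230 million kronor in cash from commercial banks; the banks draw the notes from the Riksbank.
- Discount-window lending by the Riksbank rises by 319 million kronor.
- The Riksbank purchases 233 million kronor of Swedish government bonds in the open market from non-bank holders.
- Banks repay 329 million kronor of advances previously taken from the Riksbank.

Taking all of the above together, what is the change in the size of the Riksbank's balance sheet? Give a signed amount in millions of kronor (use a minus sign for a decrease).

Currency withdrawal 811 million kronor: only the composition of liabilities changes → 0.
Currency withdrawal 230 million kronor: only the composition of liabilities changes → 0.
Discount-window loan 319 million kronor: a Riksbank asset is acquired → +319M.
Asset purchase (from non-banks) 233 million kronor: a Riksbank asset is acquired → +233M.
Discount-window repayment 329 million kronor: a Riksbank asset is shed → −329M.
Net: 0 + 0 + 319 + 233 − 329 = +223 million.

+223 million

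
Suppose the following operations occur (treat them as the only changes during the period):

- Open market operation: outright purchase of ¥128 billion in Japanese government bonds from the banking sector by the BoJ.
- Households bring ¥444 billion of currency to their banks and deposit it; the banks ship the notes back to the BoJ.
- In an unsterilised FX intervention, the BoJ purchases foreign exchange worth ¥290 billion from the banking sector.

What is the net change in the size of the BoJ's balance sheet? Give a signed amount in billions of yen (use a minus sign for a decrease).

+¥418 billion

BoJ balance sheet:
  Assets:      Securities +¥128B, Foreign assets +¥290B
  Liabilities: Bank reserves +¥862B, Currency in circulation −¥444B
Change in total BoJ assets = +¥418 billion.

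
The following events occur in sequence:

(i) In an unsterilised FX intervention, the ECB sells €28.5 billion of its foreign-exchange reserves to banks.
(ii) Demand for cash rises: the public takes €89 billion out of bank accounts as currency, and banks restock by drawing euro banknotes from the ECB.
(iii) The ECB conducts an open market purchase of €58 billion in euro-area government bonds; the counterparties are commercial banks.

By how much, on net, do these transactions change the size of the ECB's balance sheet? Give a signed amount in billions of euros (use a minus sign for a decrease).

+€29.5 billion

FX sale €28.5 billion: an ECB asset is shed → −€28.5B.
Currency withdrawal €89 billion: only the composition of liabilities changes → 0.
OMO purchase (from banks) €58 billion: an ECB asset is acquired → +€58B.
Net: −28.5 + 0 + 58 = +€29.5 billion.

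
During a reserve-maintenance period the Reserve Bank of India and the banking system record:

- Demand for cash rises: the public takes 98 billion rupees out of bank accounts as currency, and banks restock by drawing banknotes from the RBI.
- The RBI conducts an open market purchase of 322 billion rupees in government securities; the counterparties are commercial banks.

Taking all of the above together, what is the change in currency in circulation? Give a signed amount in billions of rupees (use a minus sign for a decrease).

RBI balance sheet:
  Assets:      Securities +322B
  Liabilities: Bank reserves +224B, Currency in circulation +98B
Commercial banking system:
  Assets:      Reserves at CB +224B, Securities −322B
  Liabilities: Checkable deposits −98B
So the change in currency in circulation is +98 billion.

+98 billion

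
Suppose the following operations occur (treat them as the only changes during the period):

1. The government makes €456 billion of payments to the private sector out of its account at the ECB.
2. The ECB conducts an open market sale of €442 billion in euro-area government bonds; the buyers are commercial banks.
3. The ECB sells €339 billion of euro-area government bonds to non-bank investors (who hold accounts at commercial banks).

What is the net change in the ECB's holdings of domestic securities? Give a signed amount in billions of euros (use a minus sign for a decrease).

Government spending €456 billion: the ECB's securities portfolio is untouched → 0.
OMO sale (to banks) €442 billion: securities removed from the ECB's portfolio → −€442B.
Asset sale (to non-banks) €339 billion: securities removed from the ECB's portfolio → −€339B.
Net: 0 − 442 − 339 = -€781 billion.

-€781 billion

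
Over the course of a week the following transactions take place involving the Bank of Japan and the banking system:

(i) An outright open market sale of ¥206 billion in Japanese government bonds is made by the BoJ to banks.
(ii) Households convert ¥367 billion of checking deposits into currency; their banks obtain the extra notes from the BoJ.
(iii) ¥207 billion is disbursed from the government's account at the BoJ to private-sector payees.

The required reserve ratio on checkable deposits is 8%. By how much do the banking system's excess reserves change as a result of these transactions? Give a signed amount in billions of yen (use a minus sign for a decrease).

-¥353.2 billion

OMO sale (to banks) ¥206 billion: reserves −¥206B, deposits 0.
Currency withdrawal ¥367 billion: reserves −¥367B, deposits −¥367B.
Government spending ¥207 billion: reserves +¥207B, deposits +¥207B.
Totals: Δreserves = −¥366B, Δdeposits = −¥160B.
Δrequired reserves = 8% × −¥160B = −¥12.8B.
Δexcess reserves = Δreserves − Δrequired = −¥366B − (−¥12.8B) = -¥353.2 billion.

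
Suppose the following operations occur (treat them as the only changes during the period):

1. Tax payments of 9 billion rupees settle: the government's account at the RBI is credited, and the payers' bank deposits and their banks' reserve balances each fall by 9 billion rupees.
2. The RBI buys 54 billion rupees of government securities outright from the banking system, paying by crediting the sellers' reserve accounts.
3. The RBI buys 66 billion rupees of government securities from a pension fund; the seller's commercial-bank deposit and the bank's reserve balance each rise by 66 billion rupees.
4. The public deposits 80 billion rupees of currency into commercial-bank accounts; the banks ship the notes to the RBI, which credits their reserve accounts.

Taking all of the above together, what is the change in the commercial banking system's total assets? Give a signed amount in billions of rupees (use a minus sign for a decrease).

+137 billion

RBI balance sheet:
  Assets:      Securities +120B
  Liabilities: Bank reserves +191B, Currency in circulation −80B, Government deposits +9B
Commercial banking system:
  Assets:      Reserves at CB +191B, Securities −54B
  Liabilities: Checkable deposits +137B
Change in total bank assets = +137 billion.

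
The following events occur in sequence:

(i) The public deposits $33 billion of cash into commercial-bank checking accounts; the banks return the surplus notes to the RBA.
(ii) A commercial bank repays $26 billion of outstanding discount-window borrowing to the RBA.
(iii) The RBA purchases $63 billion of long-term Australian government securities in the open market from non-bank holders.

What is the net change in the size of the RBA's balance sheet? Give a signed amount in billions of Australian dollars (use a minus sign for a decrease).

+$37 billion

Currency deposit $33 billion: only the composition of liabilities changes → 0.
Discount-window repayment $26 billion: an RBA asset is shed → −$26B.
Asset purchase (from non-banks) $63 billion: an RBA asset is acquired → +$63B.
Net: 0 − 26 + 63 = +$37 billion.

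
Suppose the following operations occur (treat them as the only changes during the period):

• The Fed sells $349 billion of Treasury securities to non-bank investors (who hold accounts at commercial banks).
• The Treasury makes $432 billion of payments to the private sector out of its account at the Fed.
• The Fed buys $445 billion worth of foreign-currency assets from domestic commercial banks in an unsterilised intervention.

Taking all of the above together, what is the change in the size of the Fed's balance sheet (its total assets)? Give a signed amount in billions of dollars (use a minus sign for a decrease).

Asset sale (to non-banks) $349 billion: a Fed asset is shed → −$349B.
Government spending $432 billion: only the composition of liabilities changes → 0.
FX purchase $445 billion: a Fed asset is acquired → +$445B.
Net: −349 + 0 + 445 = +$96 billion.

+$96 billion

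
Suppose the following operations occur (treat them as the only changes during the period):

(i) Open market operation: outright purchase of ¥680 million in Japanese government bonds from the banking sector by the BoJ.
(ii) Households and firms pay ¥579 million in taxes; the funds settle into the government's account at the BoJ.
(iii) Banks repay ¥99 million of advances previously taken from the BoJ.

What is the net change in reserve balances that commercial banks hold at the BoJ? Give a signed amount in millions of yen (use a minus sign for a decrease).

+¥2 million

OMO purchase (from banks) ¥680 million: the BoJ pays by crediting reserve accounts → +¥680M.
Government account inflow ¥579 million: funds move from bank reserves into the government account → −¥579M.
Discount-window repayment ¥99 million: repayment is debited from reserves → −¥99M.
Net: 680 − 579 − 99 = +¥2 million.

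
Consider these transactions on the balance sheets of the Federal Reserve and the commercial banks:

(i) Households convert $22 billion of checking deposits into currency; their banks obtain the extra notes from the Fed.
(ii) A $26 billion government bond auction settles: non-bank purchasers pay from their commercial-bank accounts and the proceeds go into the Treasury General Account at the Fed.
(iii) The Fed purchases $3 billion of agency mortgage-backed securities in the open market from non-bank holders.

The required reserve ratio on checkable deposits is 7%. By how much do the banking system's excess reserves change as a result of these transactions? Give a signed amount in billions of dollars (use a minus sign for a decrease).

-$41.85 billion

Currency withdrawal $22 billion: reserves −$22B, deposits −$22B.
Government account inflow $26 billion: reserves −$26B, deposits −$26B.
Asset purchase (from non-banks) $3 billion: reserves +$3B, deposits +$3B.
Totals: Δreserves = −$45B, Δdeposits = −$45B.
Δrequired reserves = 7% × −$45B = −$3.15B.
Δexcess reserves = Δreserves − Δrequired = −$45B − (−$3.15B) = -$41.85 billion.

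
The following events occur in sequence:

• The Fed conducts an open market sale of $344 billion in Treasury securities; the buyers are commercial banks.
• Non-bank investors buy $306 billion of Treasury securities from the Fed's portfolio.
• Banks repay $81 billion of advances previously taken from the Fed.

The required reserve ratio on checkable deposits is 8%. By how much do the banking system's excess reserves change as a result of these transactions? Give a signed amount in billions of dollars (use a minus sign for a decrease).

-$706.52 billion

OMO sale (to banks) $344 billion: reserves −$344B, deposits 0.
Asset sale (to non-banks) $306 billion: reserves −$306B, deposits −$306B.
Discount-window repayment $81 billion: reserves −$81B, deposits 0.
Totals: Δreserves = −$731B, Δdeposits = −$306B.
Δrequired reserves = 8% × −$306B = −$24.48B.
Δexcess reserves = Δreserves − Δrequired = −$731B − (−$24.48B) = -$706.52 billion.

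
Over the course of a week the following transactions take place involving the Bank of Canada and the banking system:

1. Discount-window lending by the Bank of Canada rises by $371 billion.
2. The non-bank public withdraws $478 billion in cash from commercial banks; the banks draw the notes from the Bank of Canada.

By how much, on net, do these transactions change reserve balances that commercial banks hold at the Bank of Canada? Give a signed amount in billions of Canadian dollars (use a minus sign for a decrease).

Discount-window loan $371 billion: the loan is credited to the bank's reserve account → +$371B.
Currency withdrawal $478 billion: banks swap reserves for currency → −$478B.
Net: 371 − 478 = -$107 billion.

-$107 billion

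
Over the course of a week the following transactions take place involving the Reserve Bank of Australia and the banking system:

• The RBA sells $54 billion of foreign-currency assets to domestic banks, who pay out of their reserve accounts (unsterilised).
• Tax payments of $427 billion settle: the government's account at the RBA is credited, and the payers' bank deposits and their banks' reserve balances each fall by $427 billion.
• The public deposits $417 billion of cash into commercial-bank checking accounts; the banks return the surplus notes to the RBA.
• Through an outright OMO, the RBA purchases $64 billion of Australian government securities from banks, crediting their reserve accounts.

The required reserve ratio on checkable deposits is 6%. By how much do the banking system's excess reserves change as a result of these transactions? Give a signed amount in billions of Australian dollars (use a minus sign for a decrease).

FX sale $54 billion: reserves −$54B, deposits 0.
Government account inflow $427 billion: reserves −$427B, deposits −$427B.
Currency deposit $417 billion: reserves +$417B, deposits +$417B.
OMO purchase (from banks) $64 billion: reserves +$64B, deposits 0.
Totals: Δreserves = 0, Δdeposits = −$10B.
Δrequired reserves = 6% × −$10B = −$0.6B.
Δexcess reserves = Δreserves − Δrequired = 0 − (−$0.6B) = +$0.6 billion.

+$0.6 billion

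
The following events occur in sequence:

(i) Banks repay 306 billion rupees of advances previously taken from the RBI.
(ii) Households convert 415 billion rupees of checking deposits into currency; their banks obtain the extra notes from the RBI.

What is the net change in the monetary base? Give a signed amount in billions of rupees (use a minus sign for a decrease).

-306 billion

Discount-window repayment 306 billion rupees: RBI balance sheet contracts → −306B.
Currency withdrawal 415 billion rupees: just a shift between currency and reserves — both are base money → 0.
Net: −306 + 0 = -306 billion.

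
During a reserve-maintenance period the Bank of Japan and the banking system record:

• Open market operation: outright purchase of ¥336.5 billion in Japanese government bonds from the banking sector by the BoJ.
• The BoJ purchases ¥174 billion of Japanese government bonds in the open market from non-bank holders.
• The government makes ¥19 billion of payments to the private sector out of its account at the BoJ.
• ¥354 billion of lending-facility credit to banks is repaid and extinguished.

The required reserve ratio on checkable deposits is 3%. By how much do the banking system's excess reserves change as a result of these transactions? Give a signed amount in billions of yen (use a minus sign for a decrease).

+¥169.71 billion

OMO purchase (from banks) ¥336.5 billion: reserves +¥336.5B, deposits 0.
Asset purchase (from non-banks) ¥174 billion: reserves +¥174B, deposits +¥174B.
Government spending ¥19 billion: reserves +¥19B, deposits +¥19B.
Discount-window repayment ¥354 billion: reserves −¥354B, deposits 0.
Totals: Δreserves = +¥175.5B, Δdeposits = +¥193B.
Δrequired reserves = 3% × +¥193B = +¥5.79B.
Δexcess reserves = Δreserves − Δrequired = +¥175.5B − (+¥5.79B) = +¥169.71 billion.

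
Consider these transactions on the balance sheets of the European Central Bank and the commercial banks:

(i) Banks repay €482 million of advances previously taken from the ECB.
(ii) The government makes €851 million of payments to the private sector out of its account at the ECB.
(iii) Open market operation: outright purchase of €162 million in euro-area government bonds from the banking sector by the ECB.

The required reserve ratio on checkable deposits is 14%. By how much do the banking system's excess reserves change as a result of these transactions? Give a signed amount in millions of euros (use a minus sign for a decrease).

Discount-window repayment €482 million: reserves −€482M, deposits 0.
Government spending €851 million: reserves +€851M, deposits +€851M.
OMO purchase (from banks) €162 million: reserves +€162M, deposits 0.
Totals: Δreserves = +€531M, Δdeposits = +€851M.
Δrequired reserves = 14% × +€851M = +€119.14M.
Δexcess reserves = Δreserves − Δrequired = +€531M − (+€119.14M) = +€411.86 million.

+€411.86 million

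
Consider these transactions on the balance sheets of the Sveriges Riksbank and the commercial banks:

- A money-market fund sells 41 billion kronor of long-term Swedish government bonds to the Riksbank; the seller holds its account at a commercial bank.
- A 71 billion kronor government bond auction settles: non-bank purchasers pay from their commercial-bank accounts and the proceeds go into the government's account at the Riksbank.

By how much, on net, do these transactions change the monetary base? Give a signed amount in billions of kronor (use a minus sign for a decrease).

-30 billion

Riksbank balance sheet:
  Assets:      Securities +41B
  Liabilities: Bank reserves −30B, Government deposits +71B
Monetary base = currency + reserves: 0 + (−30B) = -30 billion.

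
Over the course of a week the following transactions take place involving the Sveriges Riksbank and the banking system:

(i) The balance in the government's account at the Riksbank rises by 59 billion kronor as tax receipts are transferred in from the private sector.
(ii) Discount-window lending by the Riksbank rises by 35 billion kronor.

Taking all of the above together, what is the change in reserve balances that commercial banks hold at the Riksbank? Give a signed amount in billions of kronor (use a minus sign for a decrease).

-24 billion

Government account inflow 59 billion kronor: funds move from bank reserves into the government account → −59B.
Discount-window loan 35 billion kronor: the loan is credited to the bank's reserve account → +35B.
Net: −59 + 35 = -24 billion.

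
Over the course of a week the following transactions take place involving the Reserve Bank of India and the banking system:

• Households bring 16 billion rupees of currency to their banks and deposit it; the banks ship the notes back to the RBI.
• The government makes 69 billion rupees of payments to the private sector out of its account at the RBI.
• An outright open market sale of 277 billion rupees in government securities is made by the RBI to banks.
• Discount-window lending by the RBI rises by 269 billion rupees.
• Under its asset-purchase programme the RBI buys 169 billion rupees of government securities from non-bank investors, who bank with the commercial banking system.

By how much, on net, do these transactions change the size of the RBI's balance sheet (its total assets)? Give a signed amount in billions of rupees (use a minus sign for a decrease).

Currency deposit 16 billion rupees: only the composition of liabilities changes → 0.
Government spending 69 billion rupees: only the composition of liabilities changes → 0.
OMO sale (to banks) 277 billion rupees: an RBI asset is shed → −277B.
Discount-window loan 269 billion rupees: an RBI asset is acquired → +269B.
Asset purchase (from non-banks) 169 billion rupees: an RBI asset is acquired → +169B.
Net: 0 + 0 − 277 + 269 + 169 = +161 billion.

+161 billion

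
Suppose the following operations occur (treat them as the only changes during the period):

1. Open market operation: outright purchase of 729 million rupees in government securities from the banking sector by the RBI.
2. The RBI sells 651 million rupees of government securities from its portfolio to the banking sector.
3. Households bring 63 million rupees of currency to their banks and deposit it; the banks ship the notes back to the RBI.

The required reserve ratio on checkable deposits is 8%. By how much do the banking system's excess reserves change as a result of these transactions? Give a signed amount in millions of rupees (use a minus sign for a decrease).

OMO purchase (from banks) 729 million rupees: reserves +729M, deposits 0.
OMO sale (to banks) 651 million rupees: reserves −651M, deposits 0.
Currency deposit 63 million rupees: reserves +63M, deposits +63M.
Totals: Δreserves = +141M, Δdeposits = +63M.
Δrequired reserves = 8% × +63M = +5.04M.
Δexcess reserves = Δreserves − Δrequired = +141M − (+5.04M) = +135.96 million.

+135.96 million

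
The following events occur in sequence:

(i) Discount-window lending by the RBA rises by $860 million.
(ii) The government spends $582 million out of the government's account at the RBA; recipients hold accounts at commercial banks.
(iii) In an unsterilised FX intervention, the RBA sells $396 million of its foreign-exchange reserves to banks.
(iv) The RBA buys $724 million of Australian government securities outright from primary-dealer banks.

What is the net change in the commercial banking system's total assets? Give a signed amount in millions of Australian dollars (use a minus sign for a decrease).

+$1442 million

RBA balance sheet:
  Assets:      Securities +$724M, Loans to banks +$860M, Foreign assets −$396M
  Liabilities: Bank reserves +$1770M, Government deposits −$582M
Commercial banking system:
  Assets:      Reserves at CB +$1770M, Securities −$724M, Foreign assets +$396M
  Liabilities: Checkable deposits +$582M, Borrowings from CB +$860M
Change in total bank assets = +$1442 million.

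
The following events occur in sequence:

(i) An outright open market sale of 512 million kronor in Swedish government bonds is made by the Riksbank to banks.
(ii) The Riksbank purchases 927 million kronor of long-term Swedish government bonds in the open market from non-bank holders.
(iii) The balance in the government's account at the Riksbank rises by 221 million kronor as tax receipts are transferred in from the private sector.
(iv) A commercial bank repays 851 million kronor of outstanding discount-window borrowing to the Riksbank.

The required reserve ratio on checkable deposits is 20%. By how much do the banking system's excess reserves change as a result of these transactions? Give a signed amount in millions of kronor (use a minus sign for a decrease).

OMO sale (to banks) 512 million kronor: reserves −512M, deposits 0.
Asset purchase (from non-banks) 927 million kronor: reserves +927M, deposits +927M.
Government account inflow 221 million kronor: reserves −221M, deposits −221M.
Discount-window repayment 851 million kronor: reserves −851M, deposits 0.
Totals: Δreserves = −657M, Δdeposits = +706M.
Δrequired reserves = 20% × +706M = +141.2M.
Δexcess reserves = Δreserves − Δrequired = −657M − (+141.2M) = -798.2 million.

-798.2 million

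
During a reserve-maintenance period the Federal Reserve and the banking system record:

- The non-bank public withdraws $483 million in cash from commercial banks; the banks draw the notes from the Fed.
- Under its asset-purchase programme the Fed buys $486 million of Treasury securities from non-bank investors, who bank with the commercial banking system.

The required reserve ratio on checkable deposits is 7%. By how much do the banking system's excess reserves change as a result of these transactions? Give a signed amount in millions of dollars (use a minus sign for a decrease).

+$2.79 million

Currency withdrawal $483 million: reserves −$483M, deposits −$483M.
Asset purchase (from non-banks) $486 million: reserves +$486M, deposits +$486M.
Totals: Δreserves = +$3M, Δdeposits = +$3M.
Δrequired reserves = 7% × +$3M = +$0.21M.
Δexcess reserves = Δreserves − Δrequired = +$3M − (+$0.21M) = +$2.79 million.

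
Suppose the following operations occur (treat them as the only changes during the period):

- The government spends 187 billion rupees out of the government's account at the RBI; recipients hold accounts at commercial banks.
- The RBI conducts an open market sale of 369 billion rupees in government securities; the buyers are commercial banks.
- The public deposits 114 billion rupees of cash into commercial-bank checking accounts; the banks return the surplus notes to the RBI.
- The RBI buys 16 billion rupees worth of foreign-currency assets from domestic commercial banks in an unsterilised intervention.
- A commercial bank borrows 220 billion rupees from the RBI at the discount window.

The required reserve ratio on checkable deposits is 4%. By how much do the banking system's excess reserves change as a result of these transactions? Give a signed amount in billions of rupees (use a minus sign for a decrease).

+155.96 billion

Government spending 187 billion rupees: reserves +187B, deposits +187B.
OMO sale (to banks) 369 billion rupees: reserves −369B, deposits 0.
Currency deposit 114 billion rupees: reserves +114B, deposits +114B.
FX purchase 16 billion rupees: reserves +16B, deposits 0.
Discount-window loan 220 billion rupees: reserves +220B, deposits 0.
Totals: Δreserves = +168B, Δdeposits = +301B.
Δrequired reserves = 4% × +301B = +12.04B.
Δexcess reserves = Δreserves − Δrequired = +168B − (+12.04B) = +155.96 billion.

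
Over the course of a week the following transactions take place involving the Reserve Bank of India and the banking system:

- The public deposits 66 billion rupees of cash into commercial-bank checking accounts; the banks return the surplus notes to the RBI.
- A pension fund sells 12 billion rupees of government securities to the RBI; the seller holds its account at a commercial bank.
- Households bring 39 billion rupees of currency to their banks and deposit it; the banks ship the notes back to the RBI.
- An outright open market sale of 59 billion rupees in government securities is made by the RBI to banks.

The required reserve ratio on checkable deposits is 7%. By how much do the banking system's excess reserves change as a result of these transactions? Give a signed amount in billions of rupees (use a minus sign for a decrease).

+49.81 billion

Currency deposit 66 billion rupees: reserves +66B, deposits +66B.
Asset purchase (from non-banks) 12 billion rupees: reserves +12B, deposits +12B.
Currency deposit 39 billion rupees: reserves +39B, deposits +39B.
OMO sale (to banks) 59 billion rupees: reserves −59B, deposits 0.
Totals: Δreserves = +58B, Δdeposits = +117B.
Δrequired reserves = 7% × +117B = +8.19B.
Δexcess reserves = Δreserves − Δrequired = +58B − (+8.19B) = +49.81 billion.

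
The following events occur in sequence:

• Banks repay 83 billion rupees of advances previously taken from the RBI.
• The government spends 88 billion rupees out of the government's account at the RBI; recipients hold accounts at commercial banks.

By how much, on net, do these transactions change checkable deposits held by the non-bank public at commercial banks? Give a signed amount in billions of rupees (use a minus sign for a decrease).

+88 billion

RBI balance sheet:
  Assets:      Loans to banks −83B
  Liabilities: Bank reserves +5B, Government deposits −88B
Commercial banking system:
  Assets:      Reserves at CB +5B
  Liabilities: Checkable deposits +88B, Borrowings from CB −83B
So the change in checkable deposits held by the non-bank public at commercial banks is +88 billion.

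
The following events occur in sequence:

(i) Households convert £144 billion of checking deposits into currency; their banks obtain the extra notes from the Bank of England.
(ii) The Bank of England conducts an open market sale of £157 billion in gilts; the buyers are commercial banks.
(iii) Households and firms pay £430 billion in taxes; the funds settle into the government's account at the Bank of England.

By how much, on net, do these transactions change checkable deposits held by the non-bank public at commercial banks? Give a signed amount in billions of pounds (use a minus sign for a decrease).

Currency withdrawal £144 billion: non-bank counterparties' bank balances fall → −£144B.
OMO sale (to banks) £157 billion: the counterparty is a bank, so public deposits are unchanged → 0.
Government account inflow £430 billion: non-bank counterparties' bank balances fall → −£430B.
Net: −144 + 0 − 430 = -£574 billion.

-£574 billion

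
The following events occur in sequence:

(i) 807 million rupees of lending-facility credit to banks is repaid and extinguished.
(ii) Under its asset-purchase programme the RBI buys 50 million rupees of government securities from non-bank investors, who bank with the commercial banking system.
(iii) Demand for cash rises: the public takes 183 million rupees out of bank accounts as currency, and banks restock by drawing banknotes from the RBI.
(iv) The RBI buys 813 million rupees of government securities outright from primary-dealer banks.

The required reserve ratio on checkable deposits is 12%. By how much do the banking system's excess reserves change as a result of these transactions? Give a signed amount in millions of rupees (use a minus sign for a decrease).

-111.04 million

Discount-window repayment 807 million rupees: reserves −807M, deposits 0.
Asset purchase (from non-banks) 50 million rupees: reserves +50M, deposits +50M.
Currency withdrawal 183 million rupees: reserves −183M, deposits −183M.
OMO purchase (from banks) 813 million rupees: reserves +813M, deposits 0.
Totals: Δreserves = −127M, Δdeposits = −133M.
Δrequired reserves = 12% × −133M = −15.96M.
Δexcess reserves = Δreserves − Δrequired = −127M − (−15.96M) = -111.04 million.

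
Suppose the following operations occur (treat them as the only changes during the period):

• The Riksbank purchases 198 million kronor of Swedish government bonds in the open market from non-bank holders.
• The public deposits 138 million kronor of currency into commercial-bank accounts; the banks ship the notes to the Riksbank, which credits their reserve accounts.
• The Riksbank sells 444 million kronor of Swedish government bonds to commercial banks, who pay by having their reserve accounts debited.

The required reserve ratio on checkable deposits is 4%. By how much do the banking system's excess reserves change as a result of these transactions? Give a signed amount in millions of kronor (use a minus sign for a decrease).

Asset purchase (from non-banks) 198 million kronor: reserves +198M, deposits +198M.
Currency deposit 138 million kronor: reserves +138M, deposits +138M.
OMO sale (to banks) 444 million kronor: reserves −444M, deposits 0.
Totals: Δreserves = −108M, Δdeposits = +336M.
Δrequired reserves = 4% × +336M = +13.44M.
Δexcess reserves = Δreserves − Δrequired = −108M − (+13.44M) = -121.44 million.

-121.44 million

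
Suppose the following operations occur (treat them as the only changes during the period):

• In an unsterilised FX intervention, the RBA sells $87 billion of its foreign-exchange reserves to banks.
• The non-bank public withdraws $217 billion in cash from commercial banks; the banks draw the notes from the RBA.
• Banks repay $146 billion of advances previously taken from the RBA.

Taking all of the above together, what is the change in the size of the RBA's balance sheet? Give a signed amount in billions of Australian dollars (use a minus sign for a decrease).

RBA balance sheet:
  Assets:      Loans to banks −$146B, Foreign assets −$87B
  Liabilities: Bank reserves −$450B, Currency in circulation +$217B
Commercial banking system:
  Assets:      Reserves at CB −$450B, Foreign assets +$87B
  Liabilities: Checkable deposits −$217B, Borrowings from CB −$146B
Change in total RBA assets = -$233 billion.

-$233 billion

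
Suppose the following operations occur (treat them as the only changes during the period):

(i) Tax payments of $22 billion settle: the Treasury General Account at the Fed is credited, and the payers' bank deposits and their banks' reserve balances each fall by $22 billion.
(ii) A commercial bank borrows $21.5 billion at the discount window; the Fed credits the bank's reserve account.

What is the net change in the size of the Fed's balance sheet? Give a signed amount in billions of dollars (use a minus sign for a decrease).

+$21.5 billion

Government account inflow $22 billion: only the composition of liabilities changes → 0.
Discount-window loan $21.5 billion: a Fed asset is acquired → +$21.5B.
Net: 0 + 21.5 = +$21.5 billion.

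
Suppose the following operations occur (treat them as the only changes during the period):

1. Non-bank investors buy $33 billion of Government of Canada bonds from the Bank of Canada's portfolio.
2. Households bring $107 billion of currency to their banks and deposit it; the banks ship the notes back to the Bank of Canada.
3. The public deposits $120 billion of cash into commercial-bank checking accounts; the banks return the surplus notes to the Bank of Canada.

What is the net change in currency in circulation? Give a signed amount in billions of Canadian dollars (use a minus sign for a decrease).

-$227 billion

Bank of Canada balance sheet:
  Assets:      Securities −$33B
  Liabilities: Bank reserves +$194B, Currency in circulation −$227B
So the change in currency in circulation is -$227 billion.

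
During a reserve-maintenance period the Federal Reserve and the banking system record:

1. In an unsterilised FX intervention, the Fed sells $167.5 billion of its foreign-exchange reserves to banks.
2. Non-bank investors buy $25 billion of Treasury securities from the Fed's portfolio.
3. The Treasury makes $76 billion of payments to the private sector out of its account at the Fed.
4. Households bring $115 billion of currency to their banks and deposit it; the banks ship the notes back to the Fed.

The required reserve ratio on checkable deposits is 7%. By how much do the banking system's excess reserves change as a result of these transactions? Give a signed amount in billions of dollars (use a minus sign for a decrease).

FX sale $167.5 billion: reserves −$167.5B, deposits 0.
Asset sale (to non-banks) $25 billion: reserves −$25B, deposits −$25B.
Government spending $76 billion: reserves +$76B, deposits +$76B.
Currency deposit $115 billion: reserves +$115B, deposits +$115B.
Totals: Δreserves = −$1.5B, Δdeposits = +$166B.
Δrequired reserves = 7% × +$166B = +$11.62B.
Δexcess reserves = Δreserves − Δrequired = −$1.5B − (+$11.62B) = -$13.12 billion.

-$13.12 billion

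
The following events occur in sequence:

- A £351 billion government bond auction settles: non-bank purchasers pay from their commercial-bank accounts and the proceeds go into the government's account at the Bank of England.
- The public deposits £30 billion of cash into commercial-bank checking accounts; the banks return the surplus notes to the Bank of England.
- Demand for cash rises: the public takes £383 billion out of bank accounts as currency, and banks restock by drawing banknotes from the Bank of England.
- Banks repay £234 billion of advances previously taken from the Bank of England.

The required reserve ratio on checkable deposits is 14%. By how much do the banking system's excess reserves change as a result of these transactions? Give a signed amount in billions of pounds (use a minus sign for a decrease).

-£839.44 billion

Government account inflow £351 billion: reserves −£351B, deposits −£351B.
Currency deposit £30 billion: reserves +£30B, deposits +£30B.
Currency withdrawal £383 billion: reserves −£383B, deposits −£383B.
Discount-window repayment £234 billion: reserves −£234B, deposits 0.
Totals: Δreserves = −£938B, Δdeposits = −£704B.
Δrequired reserves = 14% × −£704B = −£98.56B.
Δexcess reserves = Δreserves − Δrequired = −£938B − (−£98.56B) = -£839.44 billion.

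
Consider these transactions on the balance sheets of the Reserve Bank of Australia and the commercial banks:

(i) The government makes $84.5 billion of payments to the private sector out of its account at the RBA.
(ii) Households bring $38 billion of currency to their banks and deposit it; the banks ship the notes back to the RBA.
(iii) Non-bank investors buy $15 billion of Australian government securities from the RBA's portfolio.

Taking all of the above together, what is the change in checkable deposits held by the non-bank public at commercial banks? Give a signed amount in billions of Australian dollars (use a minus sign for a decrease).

RBA balance sheet:
  Assets:      Securities −$15B
  Liabilities: Bank reserves +$107.5B, Currency in circulation −$38B, Government deposits −$84.5B
Commercial banking system:
  Assets:      Reserves at CB +$107.5B
  Liabilities: Checkable deposits +$107.5B
So the change in checkable deposits held by the non-bank public at commercial banks is +$107.5 billion.

+$107.5 billion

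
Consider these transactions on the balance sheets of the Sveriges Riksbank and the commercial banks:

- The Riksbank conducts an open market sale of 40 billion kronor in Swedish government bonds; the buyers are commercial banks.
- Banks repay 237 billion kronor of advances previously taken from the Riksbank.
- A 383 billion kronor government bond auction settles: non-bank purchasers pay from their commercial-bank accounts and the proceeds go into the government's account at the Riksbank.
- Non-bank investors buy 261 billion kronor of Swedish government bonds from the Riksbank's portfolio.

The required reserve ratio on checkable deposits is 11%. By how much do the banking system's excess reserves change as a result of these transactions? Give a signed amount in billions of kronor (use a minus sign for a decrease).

-850.16 billion

OMO sale (to banks) 40 billion kronor: reserves −40B, deposits 0.
Discount-window repayment 237 billion kronor: reserves −237B, deposits 0.
Government account inflow 383 billion kronor: reserves −383B, deposits −383B.
Asset sale (to non-banks) 261 billion kronor: reserves −261B, deposits −261B.
Totals: Δreserves = −921B, Δdeposits = −644B.
Δrequired reserves = 11% × −644B = −70.84B.
Δexcess reserves = Δreserves − Δrequired = −921B − (−70.84B) = -850.16 billion.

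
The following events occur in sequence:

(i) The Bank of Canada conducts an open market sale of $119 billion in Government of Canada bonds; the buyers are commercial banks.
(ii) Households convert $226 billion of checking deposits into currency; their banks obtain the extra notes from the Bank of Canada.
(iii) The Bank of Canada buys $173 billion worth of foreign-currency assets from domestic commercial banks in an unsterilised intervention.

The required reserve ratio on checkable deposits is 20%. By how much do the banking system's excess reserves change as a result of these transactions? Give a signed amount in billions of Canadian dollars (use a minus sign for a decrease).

OMO sale (to banks) $119 billion: reserves −$119B, deposits 0.
Currency withdrawal $226 billion: reserves −$226B, deposits −$226B.
FX purchase $173 billion: reserves +$173B, deposits 0.
Totals: Δreserves = −$172B, Δdeposits = −$226B.
Δrequired reserves = 20% × −$226B = −$45.2B.
Δexcess reserves = Δreserves − Δrequired = −$172B − (−$45.2B) = -$126.8 billion.

-$126.8 billion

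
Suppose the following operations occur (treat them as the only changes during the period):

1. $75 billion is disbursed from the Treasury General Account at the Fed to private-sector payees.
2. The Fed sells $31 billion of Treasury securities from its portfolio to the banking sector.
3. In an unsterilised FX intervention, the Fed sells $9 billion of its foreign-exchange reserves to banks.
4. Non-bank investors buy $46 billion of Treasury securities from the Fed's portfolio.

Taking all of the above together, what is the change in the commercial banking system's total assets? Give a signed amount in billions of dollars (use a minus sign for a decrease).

Fed balance sheet:
  Assets:      Securities −$77B, Foreign assets −$9B
  Liabilities: Bank reserves −$11B, Government deposits −$75B
Commercial banking system:
  Assets:      Reserves at CB −$11B, Securities +$31B, Foreign assets +$9B
  Liabilities: Checkable deposits +$29B
Change in total bank assets = +$29 billion.

+$29 billion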